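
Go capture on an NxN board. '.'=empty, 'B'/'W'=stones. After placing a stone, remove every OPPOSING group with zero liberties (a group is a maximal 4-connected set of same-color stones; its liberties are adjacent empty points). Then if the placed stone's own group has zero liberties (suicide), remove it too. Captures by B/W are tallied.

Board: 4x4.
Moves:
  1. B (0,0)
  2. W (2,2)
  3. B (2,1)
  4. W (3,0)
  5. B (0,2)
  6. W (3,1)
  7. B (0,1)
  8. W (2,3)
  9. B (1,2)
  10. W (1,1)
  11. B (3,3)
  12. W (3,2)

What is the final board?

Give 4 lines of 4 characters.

Answer: BBB.
.WB.
.BWW
WWW.

Derivation:
Move 1: B@(0,0) -> caps B=0 W=0
Move 2: W@(2,2) -> caps B=0 W=0
Move 3: B@(2,1) -> caps B=0 W=0
Move 4: W@(3,0) -> caps B=0 W=0
Move 5: B@(0,2) -> caps B=0 W=0
Move 6: W@(3,1) -> caps B=0 W=0
Move 7: B@(0,1) -> caps B=0 W=0
Move 8: W@(2,3) -> caps B=0 W=0
Move 9: B@(1,2) -> caps B=0 W=0
Move 10: W@(1,1) -> caps B=0 W=0
Move 11: B@(3,3) -> caps B=0 W=0
Move 12: W@(3,2) -> caps B=0 W=1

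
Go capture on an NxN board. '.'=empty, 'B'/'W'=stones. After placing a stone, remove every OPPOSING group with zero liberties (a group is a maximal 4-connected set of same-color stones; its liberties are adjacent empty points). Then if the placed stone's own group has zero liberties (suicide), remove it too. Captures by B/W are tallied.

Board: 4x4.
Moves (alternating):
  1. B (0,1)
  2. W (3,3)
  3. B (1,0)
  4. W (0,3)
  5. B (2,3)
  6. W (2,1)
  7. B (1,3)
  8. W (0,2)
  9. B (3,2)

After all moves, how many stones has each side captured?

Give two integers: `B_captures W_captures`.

Move 1: B@(0,1) -> caps B=0 W=0
Move 2: W@(3,3) -> caps B=0 W=0
Move 3: B@(1,0) -> caps B=0 W=0
Move 4: W@(0,3) -> caps B=0 W=0
Move 5: B@(2,3) -> caps B=0 W=0
Move 6: W@(2,1) -> caps B=0 W=0
Move 7: B@(1,3) -> caps B=0 W=0
Move 8: W@(0,2) -> caps B=0 W=0
Move 9: B@(3,2) -> caps B=1 W=0

Answer: 1 0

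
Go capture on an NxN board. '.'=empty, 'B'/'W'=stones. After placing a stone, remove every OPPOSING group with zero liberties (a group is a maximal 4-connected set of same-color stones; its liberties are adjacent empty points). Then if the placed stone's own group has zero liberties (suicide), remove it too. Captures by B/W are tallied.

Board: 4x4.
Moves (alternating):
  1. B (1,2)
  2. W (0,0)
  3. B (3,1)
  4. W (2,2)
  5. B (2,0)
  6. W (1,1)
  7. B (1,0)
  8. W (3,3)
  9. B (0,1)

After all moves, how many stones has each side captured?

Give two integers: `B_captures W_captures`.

Answer: 1 0

Derivation:
Move 1: B@(1,2) -> caps B=0 W=0
Move 2: W@(0,0) -> caps B=0 W=0
Move 3: B@(3,1) -> caps B=0 W=0
Move 4: W@(2,2) -> caps B=0 W=0
Move 5: B@(2,0) -> caps B=0 W=0
Move 6: W@(1,1) -> caps B=0 W=0
Move 7: B@(1,0) -> caps B=0 W=0
Move 8: W@(3,3) -> caps B=0 W=0
Move 9: B@(0,1) -> caps B=1 W=0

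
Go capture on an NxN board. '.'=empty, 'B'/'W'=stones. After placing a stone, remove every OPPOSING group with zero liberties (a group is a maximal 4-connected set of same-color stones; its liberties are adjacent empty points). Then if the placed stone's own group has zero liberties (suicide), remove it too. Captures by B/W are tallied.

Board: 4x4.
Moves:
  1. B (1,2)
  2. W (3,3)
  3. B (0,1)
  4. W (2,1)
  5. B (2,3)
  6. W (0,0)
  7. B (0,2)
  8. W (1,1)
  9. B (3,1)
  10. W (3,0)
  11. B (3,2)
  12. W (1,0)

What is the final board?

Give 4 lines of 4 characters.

Answer: WBB.
WWB.
.W.B
WBB.

Derivation:
Move 1: B@(1,2) -> caps B=0 W=0
Move 2: W@(3,3) -> caps B=0 W=0
Move 3: B@(0,1) -> caps B=0 W=0
Move 4: W@(2,1) -> caps B=0 W=0
Move 5: B@(2,3) -> caps B=0 W=0
Move 6: W@(0,0) -> caps B=0 W=0
Move 7: B@(0,2) -> caps B=0 W=0
Move 8: W@(1,1) -> caps B=0 W=0
Move 9: B@(3,1) -> caps B=0 W=0
Move 10: W@(3,0) -> caps B=0 W=0
Move 11: B@(3,2) -> caps B=1 W=0
Move 12: W@(1,0) -> caps B=1 W=0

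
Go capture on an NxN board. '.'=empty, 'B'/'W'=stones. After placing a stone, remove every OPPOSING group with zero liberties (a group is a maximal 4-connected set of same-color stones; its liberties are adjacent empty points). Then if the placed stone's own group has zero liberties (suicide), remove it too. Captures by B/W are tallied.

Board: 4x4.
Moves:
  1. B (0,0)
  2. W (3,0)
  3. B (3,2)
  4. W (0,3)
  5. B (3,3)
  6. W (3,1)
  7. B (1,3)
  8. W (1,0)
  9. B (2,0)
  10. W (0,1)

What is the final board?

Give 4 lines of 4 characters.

Answer: .W.W
W..B
B...
WWBB

Derivation:
Move 1: B@(0,0) -> caps B=0 W=0
Move 2: W@(3,0) -> caps B=0 W=0
Move 3: B@(3,2) -> caps B=0 W=0
Move 4: W@(0,3) -> caps B=0 W=0
Move 5: B@(3,3) -> caps B=0 W=0
Move 6: W@(3,1) -> caps B=0 W=0
Move 7: B@(1,3) -> caps B=0 W=0
Move 8: W@(1,0) -> caps B=0 W=0
Move 9: B@(2,0) -> caps B=0 W=0
Move 10: W@(0,1) -> caps B=0 W=1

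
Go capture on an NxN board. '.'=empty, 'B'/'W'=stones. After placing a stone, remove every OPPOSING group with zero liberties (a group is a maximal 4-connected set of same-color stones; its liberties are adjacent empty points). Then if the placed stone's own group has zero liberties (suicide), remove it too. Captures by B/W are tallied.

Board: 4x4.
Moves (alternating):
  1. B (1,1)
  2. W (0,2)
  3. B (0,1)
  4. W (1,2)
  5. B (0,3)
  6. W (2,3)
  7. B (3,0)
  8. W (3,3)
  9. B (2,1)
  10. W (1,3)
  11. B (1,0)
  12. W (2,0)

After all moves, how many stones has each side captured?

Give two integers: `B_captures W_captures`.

Answer: 0 1

Derivation:
Move 1: B@(1,1) -> caps B=0 W=0
Move 2: W@(0,2) -> caps B=0 W=0
Move 3: B@(0,1) -> caps B=0 W=0
Move 4: W@(1,2) -> caps B=0 W=0
Move 5: B@(0,3) -> caps B=0 W=0
Move 6: W@(2,3) -> caps B=0 W=0
Move 7: B@(3,0) -> caps B=0 W=0
Move 8: W@(3,3) -> caps B=0 W=0
Move 9: B@(2,1) -> caps B=0 W=0
Move 10: W@(1,3) -> caps B=0 W=1
Move 11: B@(1,0) -> caps B=0 W=1
Move 12: W@(2,0) -> caps B=0 W=1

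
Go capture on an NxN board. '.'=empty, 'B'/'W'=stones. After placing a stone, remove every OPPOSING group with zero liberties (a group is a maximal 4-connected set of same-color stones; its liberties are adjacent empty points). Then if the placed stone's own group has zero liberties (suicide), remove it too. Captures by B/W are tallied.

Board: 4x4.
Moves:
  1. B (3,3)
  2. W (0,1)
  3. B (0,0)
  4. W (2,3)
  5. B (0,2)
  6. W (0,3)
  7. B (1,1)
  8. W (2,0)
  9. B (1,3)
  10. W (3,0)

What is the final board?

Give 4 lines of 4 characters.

Answer: B.B.
.B.B
W..W
W..B

Derivation:
Move 1: B@(3,3) -> caps B=0 W=0
Move 2: W@(0,1) -> caps B=0 W=0
Move 3: B@(0,0) -> caps B=0 W=0
Move 4: W@(2,3) -> caps B=0 W=0
Move 5: B@(0,2) -> caps B=0 W=0
Move 6: W@(0,3) -> caps B=0 W=0
Move 7: B@(1,1) -> caps B=1 W=0
Move 8: W@(2,0) -> caps B=1 W=0
Move 9: B@(1,3) -> caps B=2 W=0
Move 10: W@(3,0) -> caps B=2 W=0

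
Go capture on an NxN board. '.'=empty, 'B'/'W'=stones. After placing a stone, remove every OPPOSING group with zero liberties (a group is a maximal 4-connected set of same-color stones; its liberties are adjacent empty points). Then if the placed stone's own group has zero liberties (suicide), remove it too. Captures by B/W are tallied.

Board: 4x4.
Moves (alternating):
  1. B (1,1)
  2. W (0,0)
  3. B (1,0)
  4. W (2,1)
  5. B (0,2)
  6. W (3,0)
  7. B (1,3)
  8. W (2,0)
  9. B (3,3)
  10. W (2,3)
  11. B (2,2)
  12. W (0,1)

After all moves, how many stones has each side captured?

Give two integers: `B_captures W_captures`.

Move 1: B@(1,1) -> caps B=0 W=0
Move 2: W@(0,0) -> caps B=0 W=0
Move 3: B@(1,0) -> caps B=0 W=0
Move 4: W@(2,1) -> caps B=0 W=0
Move 5: B@(0,2) -> caps B=0 W=0
Move 6: W@(3,0) -> caps B=0 W=0
Move 7: B@(1,3) -> caps B=0 W=0
Move 8: W@(2,0) -> caps B=0 W=0
Move 9: B@(3,3) -> caps B=0 W=0
Move 10: W@(2,3) -> caps B=0 W=0
Move 11: B@(2,2) -> caps B=1 W=0
Move 12: W@(0,1) -> caps B=1 W=0

Answer: 1 0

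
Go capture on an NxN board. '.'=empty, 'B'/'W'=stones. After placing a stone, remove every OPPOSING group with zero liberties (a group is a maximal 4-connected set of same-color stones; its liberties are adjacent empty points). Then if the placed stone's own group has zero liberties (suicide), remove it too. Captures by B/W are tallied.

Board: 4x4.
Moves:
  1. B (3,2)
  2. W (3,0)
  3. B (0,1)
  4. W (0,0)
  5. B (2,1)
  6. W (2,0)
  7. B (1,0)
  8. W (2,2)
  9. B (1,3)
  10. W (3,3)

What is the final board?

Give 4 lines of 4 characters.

Move 1: B@(3,2) -> caps B=0 W=0
Move 2: W@(3,0) -> caps B=0 W=0
Move 3: B@(0,1) -> caps B=0 W=0
Move 4: W@(0,0) -> caps B=0 W=0
Move 5: B@(2,1) -> caps B=0 W=0
Move 6: W@(2,0) -> caps B=0 W=0
Move 7: B@(1,0) -> caps B=1 W=0
Move 8: W@(2,2) -> caps B=1 W=0
Move 9: B@(1,3) -> caps B=1 W=0
Move 10: W@(3,3) -> caps B=1 W=0

Answer: .B..
B..B
WBW.
W.BW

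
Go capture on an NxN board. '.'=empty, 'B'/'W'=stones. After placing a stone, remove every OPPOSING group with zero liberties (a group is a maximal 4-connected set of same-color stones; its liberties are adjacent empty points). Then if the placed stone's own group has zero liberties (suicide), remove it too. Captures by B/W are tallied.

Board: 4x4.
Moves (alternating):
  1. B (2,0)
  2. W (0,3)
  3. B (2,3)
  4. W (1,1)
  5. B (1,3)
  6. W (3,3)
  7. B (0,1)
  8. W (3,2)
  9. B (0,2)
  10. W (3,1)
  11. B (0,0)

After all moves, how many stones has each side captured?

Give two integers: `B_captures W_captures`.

Answer: 1 0

Derivation:
Move 1: B@(2,0) -> caps B=0 W=0
Move 2: W@(0,3) -> caps B=0 W=0
Move 3: B@(2,3) -> caps B=0 W=0
Move 4: W@(1,1) -> caps B=0 W=0
Move 5: B@(1,3) -> caps B=0 W=0
Move 6: W@(3,3) -> caps B=0 W=0
Move 7: B@(0,1) -> caps B=0 W=0
Move 8: W@(3,2) -> caps B=0 W=0
Move 9: B@(0,2) -> caps B=1 W=0
Move 10: W@(3,1) -> caps B=1 W=0
Move 11: B@(0,0) -> caps B=1 W=0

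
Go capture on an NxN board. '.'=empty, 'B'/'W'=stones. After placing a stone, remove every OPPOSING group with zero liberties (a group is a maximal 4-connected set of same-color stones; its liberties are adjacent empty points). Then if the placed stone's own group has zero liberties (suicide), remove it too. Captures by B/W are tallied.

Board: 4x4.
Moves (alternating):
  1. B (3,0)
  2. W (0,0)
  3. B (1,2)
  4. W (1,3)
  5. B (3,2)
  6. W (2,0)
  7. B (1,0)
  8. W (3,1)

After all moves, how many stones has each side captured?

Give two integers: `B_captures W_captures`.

Move 1: B@(3,0) -> caps B=0 W=0
Move 2: W@(0,0) -> caps B=0 W=0
Move 3: B@(1,2) -> caps B=0 W=0
Move 4: W@(1,3) -> caps B=0 W=0
Move 5: B@(3,2) -> caps B=0 W=0
Move 6: W@(2,0) -> caps B=0 W=0
Move 7: B@(1,0) -> caps B=0 W=0
Move 8: W@(3,1) -> caps B=0 W=1

Answer: 0 1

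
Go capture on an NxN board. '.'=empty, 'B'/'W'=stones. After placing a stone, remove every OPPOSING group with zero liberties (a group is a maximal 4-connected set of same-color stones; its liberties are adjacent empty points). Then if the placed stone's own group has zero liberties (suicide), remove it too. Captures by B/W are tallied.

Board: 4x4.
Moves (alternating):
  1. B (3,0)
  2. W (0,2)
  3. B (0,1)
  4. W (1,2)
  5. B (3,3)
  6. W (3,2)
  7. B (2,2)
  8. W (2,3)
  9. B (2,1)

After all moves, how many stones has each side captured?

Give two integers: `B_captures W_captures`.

Move 1: B@(3,0) -> caps B=0 W=0
Move 2: W@(0,2) -> caps B=0 W=0
Move 3: B@(0,1) -> caps B=0 W=0
Move 4: W@(1,2) -> caps B=0 W=0
Move 5: B@(3,3) -> caps B=0 W=0
Move 6: W@(3,2) -> caps B=0 W=0
Move 7: B@(2,2) -> caps B=0 W=0
Move 8: W@(2,3) -> caps B=0 W=1
Move 9: B@(2,1) -> caps B=0 W=1

Answer: 0 1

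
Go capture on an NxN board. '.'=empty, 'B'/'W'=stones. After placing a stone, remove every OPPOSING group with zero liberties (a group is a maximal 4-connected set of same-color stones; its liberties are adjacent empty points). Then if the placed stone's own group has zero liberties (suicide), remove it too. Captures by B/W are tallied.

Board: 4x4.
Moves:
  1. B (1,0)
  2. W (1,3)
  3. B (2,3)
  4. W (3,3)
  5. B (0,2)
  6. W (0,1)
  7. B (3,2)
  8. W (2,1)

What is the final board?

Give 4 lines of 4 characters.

Move 1: B@(1,0) -> caps B=0 W=0
Move 2: W@(1,3) -> caps B=0 W=0
Move 3: B@(2,3) -> caps B=0 W=0
Move 4: W@(3,3) -> caps B=0 W=0
Move 5: B@(0,2) -> caps B=0 W=0
Move 6: W@(0,1) -> caps B=0 W=0
Move 7: B@(3,2) -> caps B=1 W=0
Move 8: W@(2,1) -> caps B=1 W=0

Answer: .WB.
B..W
.W.B
..B.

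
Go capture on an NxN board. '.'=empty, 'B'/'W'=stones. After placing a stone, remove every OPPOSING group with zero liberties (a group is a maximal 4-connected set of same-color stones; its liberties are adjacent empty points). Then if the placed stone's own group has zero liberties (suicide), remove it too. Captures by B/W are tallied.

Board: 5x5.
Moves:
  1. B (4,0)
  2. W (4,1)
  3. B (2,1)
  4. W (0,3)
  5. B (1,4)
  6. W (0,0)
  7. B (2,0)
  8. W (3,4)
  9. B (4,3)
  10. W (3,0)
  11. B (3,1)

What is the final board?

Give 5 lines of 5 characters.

Answer: W..W.
....B
BB...
WB..W
.W.B.

Derivation:
Move 1: B@(4,0) -> caps B=0 W=0
Move 2: W@(4,1) -> caps B=0 W=0
Move 3: B@(2,1) -> caps B=0 W=0
Move 4: W@(0,3) -> caps B=0 W=0
Move 5: B@(1,4) -> caps B=0 W=0
Move 6: W@(0,0) -> caps B=0 W=0
Move 7: B@(2,0) -> caps B=0 W=0
Move 8: W@(3,4) -> caps B=0 W=0
Move 9: B@(4,3) -> caps B=0 W=0
Move 10: W@(3,0) -> caps B=0 W=1
Move 11: B@(3,1) -> caps B=0 W=1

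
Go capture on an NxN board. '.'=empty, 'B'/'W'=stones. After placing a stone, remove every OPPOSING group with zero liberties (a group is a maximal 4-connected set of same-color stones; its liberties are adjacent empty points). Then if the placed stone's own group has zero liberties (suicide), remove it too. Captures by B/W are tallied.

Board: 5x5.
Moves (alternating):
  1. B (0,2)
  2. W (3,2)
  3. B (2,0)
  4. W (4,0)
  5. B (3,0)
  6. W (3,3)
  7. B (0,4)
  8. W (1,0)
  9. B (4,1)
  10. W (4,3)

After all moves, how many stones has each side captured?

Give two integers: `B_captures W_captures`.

Answer: 1 0

Derivation:
Move 1: B@(0,2) -> caps B=0 W=0
Move 2: W@(3,2) -> caps B=0 W=0
Move 3: B@(2,0) -> caps B=0 W=0
Move 4: W@(4,0) -> caps B=0 W=0
Move 5: B@(3,0) -> caps B=0 W=0
Move 6: W@(3,3) -> caps B=0 W=0
Move 7: B@(0,4) -> caps B=0 W=0
Move 8: W@(1,0) -> caps B=0 W=0
Move 9: B@(4,1) -> caps B=1 W=0
Move 10: W@(4,3) -> caps B=1 W=0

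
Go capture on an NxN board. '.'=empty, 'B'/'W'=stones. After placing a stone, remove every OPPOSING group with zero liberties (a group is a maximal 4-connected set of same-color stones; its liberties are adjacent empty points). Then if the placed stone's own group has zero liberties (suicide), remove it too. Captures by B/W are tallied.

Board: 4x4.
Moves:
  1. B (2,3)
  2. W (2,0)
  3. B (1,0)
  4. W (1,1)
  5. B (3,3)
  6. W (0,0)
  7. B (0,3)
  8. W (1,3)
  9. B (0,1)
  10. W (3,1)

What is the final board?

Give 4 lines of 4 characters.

Move 1: B@(2,3) -> caps B=0 W=0
Move 2: W@(2,0) -> caps B=0 W=0
Move 3: B@(1,0) -> caps B=0 W=0
Move 4: W@(1,1) -> caps B=0 W=0
Move 5: B@(3,3) -> caps B=0 W=0
Move 6: W@(0,0) -> caps B=0 W=1
Move 7: B@(0,3) -> caps B=0 W=1
Move 8: W@(1,3) -> caps B=0 W=1
Move 9: B@(0,1) -> caps B=0 W=1
Move 10: W@(3,1) -> caps B=0 W=1

Answer: WB.B
.W.W
W..B
.W.B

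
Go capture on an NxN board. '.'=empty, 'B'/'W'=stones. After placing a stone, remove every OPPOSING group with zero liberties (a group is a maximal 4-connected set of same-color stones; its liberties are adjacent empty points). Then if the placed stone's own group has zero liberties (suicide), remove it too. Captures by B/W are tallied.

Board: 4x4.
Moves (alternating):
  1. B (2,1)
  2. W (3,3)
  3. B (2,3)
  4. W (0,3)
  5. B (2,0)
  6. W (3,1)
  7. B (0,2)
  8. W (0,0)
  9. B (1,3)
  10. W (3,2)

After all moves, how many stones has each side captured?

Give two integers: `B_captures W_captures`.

Move 1: B@(2,1) -> caps B=0 W=0
Move 2: W@(3,3) -> caps B=0 W=0
Move 3: B@(2,3) -> caps B=0 W=0
Move 4: W@(0,3) -> caps B=0 W=0
Move 5: B@(2,0) -> caps B=0 W=0
Move 6: W@(3,1) -> caps B=0 W=0
Move 7: B@(0,2) -> caps B=0 W=0
Move 8: W@(0,0) -> caps B=0 W=0
Move 9: B@(1,3) -> caps B=1 W=0
Move 10: W@(3,2) -> caps B=1 W=0

Answer: 1 0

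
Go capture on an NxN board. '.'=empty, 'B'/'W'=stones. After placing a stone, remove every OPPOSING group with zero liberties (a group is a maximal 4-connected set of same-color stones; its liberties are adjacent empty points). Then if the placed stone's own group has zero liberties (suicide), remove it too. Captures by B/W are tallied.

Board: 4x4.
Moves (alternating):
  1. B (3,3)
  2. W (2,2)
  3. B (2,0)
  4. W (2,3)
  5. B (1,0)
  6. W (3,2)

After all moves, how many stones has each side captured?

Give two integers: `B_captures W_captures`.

Move 1: B@(3,3) -> caps B=0 W=0
Move 2: W@(2,2) -> caps B=0 W=0
Move 3: B@(2,0) -> caps B=0 W=0
Move 4: W@(2,3) -> caps B=0 W=0
Move 5: B@(1,0) -> caps B=0 W=0
Move 6: W@(3,2) -> caps B=0 W=1

Answer: 0 1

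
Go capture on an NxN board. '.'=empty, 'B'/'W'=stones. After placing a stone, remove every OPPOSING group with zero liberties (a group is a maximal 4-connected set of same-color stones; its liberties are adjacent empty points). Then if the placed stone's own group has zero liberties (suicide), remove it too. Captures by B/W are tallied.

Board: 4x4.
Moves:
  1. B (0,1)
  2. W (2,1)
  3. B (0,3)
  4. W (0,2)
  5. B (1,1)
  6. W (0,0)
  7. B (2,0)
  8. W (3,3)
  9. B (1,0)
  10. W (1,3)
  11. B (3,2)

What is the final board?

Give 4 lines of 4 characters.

Answer: .BW.
BB.W
BW..
..BW

Derivation:
Move 1: B@(0,1) -> caps B=0 W=0
Move 2: W@(2,1) -> caps B=0 W=0
Move 3: B@(0,3) -> caps B=0 W=0
Move 4: W@(0,2) -> caps B=0 W=0
Move 5: B@(1,1) -> caps B=0 W=0
Move 6: W@(0,0) -> caps B=0 W=0
Move 7: B@(2,0) -> caps B=0 W=0
Move 8: W@(3,3) -> caps B=0 W=0
Move 9: B@(1,0) -> caps B=1 W=0
Move 10: W@(1,3) -> caps B=1 W=1
Move 11: B@(3,2) -> caps B=1 W=1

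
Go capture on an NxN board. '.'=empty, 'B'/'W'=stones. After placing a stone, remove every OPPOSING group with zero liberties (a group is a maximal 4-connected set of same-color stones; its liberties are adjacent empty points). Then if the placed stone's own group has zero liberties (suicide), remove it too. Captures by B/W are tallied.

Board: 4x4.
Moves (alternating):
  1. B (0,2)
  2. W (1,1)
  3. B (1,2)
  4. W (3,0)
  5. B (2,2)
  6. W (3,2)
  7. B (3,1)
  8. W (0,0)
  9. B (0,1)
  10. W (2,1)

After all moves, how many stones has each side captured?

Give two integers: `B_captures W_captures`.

Move 1: B@(0,2) -> caps B=0 W=0
Move 2: W@(1,1) -> caps B=0 W=0
Move 3: B@(1,2) -> caps B=0 W=0
Move 4: W@(3,0) -> caps B=0 W=0
Move 5: B@(2,2) -> caps B=0 W=0
Move 6: W@(3,2) -> caps B=0 W=0
Move 7: B@(3,1) -> caps B=0 W=0
Move 8: W@(0,0) -> caps B=0 W=0
Move 9: B@(0,1) -> caps B=0 W=0
Move 10: W@(2,1) -> caps B=0 W=1

Answer: 0 1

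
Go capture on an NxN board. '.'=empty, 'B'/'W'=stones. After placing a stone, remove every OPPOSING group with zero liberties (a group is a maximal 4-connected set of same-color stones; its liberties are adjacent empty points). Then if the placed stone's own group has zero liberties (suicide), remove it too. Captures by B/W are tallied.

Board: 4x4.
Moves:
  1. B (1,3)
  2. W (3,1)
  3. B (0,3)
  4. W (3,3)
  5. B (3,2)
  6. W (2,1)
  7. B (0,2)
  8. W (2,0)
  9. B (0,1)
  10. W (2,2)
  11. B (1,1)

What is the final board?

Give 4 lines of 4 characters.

Answer: .BBB
.B.B
WWW.
.W.W

Derivation:
Move 1: B@(1,3) -> caps B=0 W=0
Move 2: W@(3,1) -> caps B=0 W=0
Move 3: B@(0,3) -> caps B=0 W=0
Move 4: W@(3,3) -> caps B=0 W=0
Move 5: B@(3,2) -> caps B=0 W=0
Move 6: W@(2,1) -> caps B=0 W=0
Move 7: B@(0,2) -> caps B=0 W=0
Move 8: W@(2,0) -> caps B=0 W=0
Move 9: B@(0,1) -> caps B=0 W=0
Move 10: W@(2,2) -> caps B=0 W=1
Move 11: B@(1,1) -> caps B=0 W=1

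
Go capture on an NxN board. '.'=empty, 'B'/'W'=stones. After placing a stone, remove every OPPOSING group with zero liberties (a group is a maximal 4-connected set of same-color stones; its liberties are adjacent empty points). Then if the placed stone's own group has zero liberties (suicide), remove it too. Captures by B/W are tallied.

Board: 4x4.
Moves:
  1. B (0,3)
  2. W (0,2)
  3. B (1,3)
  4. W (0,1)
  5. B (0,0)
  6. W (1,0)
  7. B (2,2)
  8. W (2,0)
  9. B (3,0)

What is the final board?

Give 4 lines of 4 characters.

Answer: .WWB
W..B
W.B.
B...

Derivation:
Move 1: B@(0,3) -> caps B=0 W=0
Move 2: W@(0,2) -> caps B=0 W=0
Move 3: B@(1,3) -> caps B=0 W=0
Move 4: W@(0,1) -> caps B=0 W=0
Move 5: B@(0,0) -> caps B=0 W=0
Move 6: W@(1,0) -> caps B=0 W=1
Move 7: B@(2,2) -> caps B=0 W=1
Move 8: W@(2,0) -> caps B=0 W=1
Move 9: B@(3,0) -> caps B=0 W=1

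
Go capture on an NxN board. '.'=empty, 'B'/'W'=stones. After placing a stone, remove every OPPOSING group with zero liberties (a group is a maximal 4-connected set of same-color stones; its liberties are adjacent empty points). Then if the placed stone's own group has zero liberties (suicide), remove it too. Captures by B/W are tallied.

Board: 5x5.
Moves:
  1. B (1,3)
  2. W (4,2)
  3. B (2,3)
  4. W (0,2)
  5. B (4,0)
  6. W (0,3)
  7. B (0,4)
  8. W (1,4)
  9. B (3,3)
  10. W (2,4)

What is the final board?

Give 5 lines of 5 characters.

Move 1: B@(1,3) -> caps B=0 W=0
Move 2: W@(4,2) -> caps B=0 W=0
Move 3: B@(2,3) -> caps B=0 W=0
Move 4: W@(0,2) -> caps B=0 W=0
Move 5: B@(4,0) -> caps B=0 W=0
Move 6: W@(0,3) -> caps B=0 W=0
Move 7: B@(0,4) -> caps B=0 W=0
Move 8: W@(1,4) -> caps B=0 W=1
Move 9: B@(3,3) -> caps B=0 W=1
Move 10: W@(2,4) -> caps B=0 W=1

Answer: ..WW.
...BW
...BW
...B.
B.W..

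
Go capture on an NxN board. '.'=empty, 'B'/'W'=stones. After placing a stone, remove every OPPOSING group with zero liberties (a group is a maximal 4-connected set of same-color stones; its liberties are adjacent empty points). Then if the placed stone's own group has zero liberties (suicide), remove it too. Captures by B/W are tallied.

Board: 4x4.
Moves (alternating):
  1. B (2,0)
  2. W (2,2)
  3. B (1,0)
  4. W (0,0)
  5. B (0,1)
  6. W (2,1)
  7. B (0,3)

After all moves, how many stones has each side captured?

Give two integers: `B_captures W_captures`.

Move 1: B@(2,0) -> caps B=0 W=0
Move 2: W@(2,2) -> caps B=0 W=0
Move 3: B@(1,0) -> caps B=0 W=0
Move 4: W@(0,0) -> caps B=0 W=0
Move 5: B@(0,1) -> caps B=1 W=0
Move 6: W@(2,1) -> caps B=1 W=0
Move 7: B@(0,3) -> caps B=1 W=0

Answer: 1 0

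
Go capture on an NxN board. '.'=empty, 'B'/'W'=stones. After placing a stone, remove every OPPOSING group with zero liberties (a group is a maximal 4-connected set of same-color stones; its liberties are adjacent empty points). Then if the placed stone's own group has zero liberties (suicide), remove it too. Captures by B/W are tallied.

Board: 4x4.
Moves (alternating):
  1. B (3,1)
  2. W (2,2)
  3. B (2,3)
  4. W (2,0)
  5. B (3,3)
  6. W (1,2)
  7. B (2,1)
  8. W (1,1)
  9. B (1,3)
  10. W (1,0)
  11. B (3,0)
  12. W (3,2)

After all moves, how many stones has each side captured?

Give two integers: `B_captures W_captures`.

Move 1: B@(3,1) -> caps B=0 W=0
Move 2: W@(2,2) -> caps B=0 W=0
Move 3: B@(2,3) -> caps B=0 W=0
Move 4: W@(2,0) -> caps B=0 W=0
Move 5: B@(3,3) -> caps B=0 W=0
Move 6: W@(1,2) -> caps B=0 W=0
Move 7: B@(2,1) -> caps B=0 W=0
Move 8: W@(1,1) -> caps B=0 W=0
Move 9: B@(1,3) -> caps B=0 W=0
Move 10: W@(1,0) -> caps B=0 W=0
Move 11: B@(3,0) -> caps B=0 W=0
Move 12: W@(3,2) -> caps B=0 W=3

Answer: 0 3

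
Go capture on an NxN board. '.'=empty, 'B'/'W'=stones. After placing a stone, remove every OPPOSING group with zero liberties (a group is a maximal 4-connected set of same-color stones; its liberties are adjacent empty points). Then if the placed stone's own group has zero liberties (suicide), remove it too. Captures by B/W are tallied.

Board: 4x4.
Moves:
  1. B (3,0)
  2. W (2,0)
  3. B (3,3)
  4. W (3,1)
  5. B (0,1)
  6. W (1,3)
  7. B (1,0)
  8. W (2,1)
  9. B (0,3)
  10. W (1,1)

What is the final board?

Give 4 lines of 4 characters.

Move 1: B@(3,0) -> caps B=0 W=0
Move 2: W@(2,0) -> caps B=0 W=0
Move 3: B@(3,3) -> caps B=0 W=0
Move 4: W@(3,1) -> caps B=0 W=1
Move 5: B@(0,1) -> caps B=0 W=1
Move 6: W@(1,3) -> caps B=0 W=1
Move 7: B@(1,0) -> caps B=0 W=1
Move 8: W@(2,1) -> caps B=0 W=1
Move 9: B@(0,3) -> caps B=0 W=1
Move 10: W@(1,1) -> caps B=0 W=1

Answer: .B.B
BW.W
WW..
.W.B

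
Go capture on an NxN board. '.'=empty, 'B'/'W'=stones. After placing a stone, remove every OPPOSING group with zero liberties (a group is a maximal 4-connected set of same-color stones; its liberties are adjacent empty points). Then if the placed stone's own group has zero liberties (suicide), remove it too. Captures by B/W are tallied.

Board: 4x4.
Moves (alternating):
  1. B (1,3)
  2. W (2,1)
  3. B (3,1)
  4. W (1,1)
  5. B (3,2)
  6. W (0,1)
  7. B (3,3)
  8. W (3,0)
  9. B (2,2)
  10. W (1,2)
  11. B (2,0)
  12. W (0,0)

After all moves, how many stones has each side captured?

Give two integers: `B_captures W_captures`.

Move 1: B@(1,3) -> caps B=0 W=0
Move 2: W@(2,1) -> caps B=0 W=0
Move 3: B@(3,1) -> caps B=0 W=0
Move 4: W@(1,1) -> caps B=0 W=0
Move 5: B@(3,2) -> caps B=0 W=0
Move 6: W@(0,1) -> caps B=0 W=0
Move 7: B@(3,3) -> caps B=0 W=0
Move 8: W@(3,0) -> caps B=0 W=0
Move 9: B@(2,2) -> caps B=0 W=0
Move 10: W@(1,2) -> caps B=0 W=0
Move 11: B@(2,0) -> caps B=1 W=0
Move 12: W@(0,0) -> caps B=1 W=0

Answer: 1 0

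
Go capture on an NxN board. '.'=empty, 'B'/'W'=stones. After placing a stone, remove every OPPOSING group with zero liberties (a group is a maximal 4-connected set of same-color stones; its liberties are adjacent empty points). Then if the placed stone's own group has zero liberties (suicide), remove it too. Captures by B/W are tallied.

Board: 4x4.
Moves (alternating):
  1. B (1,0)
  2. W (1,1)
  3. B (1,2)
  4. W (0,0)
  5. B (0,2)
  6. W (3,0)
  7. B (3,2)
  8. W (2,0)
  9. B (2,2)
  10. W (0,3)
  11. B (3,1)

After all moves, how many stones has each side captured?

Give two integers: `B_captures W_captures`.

Answer: 0 1

Derivation:
Move 1: B@(1,0) -> caps B=0 W=0
Move 2: W@(1,1) -> caps B=0 W=0
Move 3: B@(1,2) -> caps B=0 W=0
Move 4: W@(0,0) -> caps B=0 W=0
Move 5: B@(0,2) -> caps B=0 W=0
Move 6: W@(3,0) -> caps B=0 W=0
Move 7: B@(3,2) -> caps B=0 W=0
Move 8: W@(2,0) -> caps B=0 W=1
Move 9: B@(2,2) -> caps B=0 W=1
Move 10: W@(0,3) -> caps B=0 W=1
Move 11: B@(3,1) -> caps B=0 W=1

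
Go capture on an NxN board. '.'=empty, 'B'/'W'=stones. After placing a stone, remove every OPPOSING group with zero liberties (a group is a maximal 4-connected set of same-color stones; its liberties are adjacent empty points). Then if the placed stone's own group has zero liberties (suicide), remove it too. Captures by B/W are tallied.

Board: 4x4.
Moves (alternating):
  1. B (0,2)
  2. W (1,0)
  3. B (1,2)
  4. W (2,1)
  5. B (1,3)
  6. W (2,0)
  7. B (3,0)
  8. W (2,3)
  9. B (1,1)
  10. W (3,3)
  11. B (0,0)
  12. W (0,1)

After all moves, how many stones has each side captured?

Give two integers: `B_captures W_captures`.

Answer: 0 1

Derivation:
Move 1: B@(0,2) -> caps B=0 W=0
Move 2: W@(1,0) -> caps B=0 W=0
Move 3: B@(1,2) -> caps B=0 W=0
Move 4: W@(2,1) -> caps B=0 W=0
Move 5: B@(1,3) -> caps B=0 W=0
Move 6: W@(2,0) -> caps B=0 W=0
Move 7: B@(3,0) -> caps B=0 W=0
Move 8: W@(2,3) -> caps B=0 W=0
Move 9: B@(1,1) -> caps B=0 W=0
Move 10: W@(3,3) -> caps B=0 W=0
Move 11: B@(0,0) -> caps B=0 W=0
Move 12: W@(0,1) -> caps B=0 W=1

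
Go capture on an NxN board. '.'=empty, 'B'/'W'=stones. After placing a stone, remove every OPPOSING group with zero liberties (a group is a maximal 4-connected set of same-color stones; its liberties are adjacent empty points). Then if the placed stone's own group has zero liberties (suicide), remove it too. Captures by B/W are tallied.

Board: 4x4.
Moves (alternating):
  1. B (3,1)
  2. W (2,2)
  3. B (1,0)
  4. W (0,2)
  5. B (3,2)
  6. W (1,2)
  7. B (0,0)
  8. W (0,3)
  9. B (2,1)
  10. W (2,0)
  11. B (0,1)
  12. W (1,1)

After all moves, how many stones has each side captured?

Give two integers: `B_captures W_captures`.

Answer: 0 3

Derivation:
Move 1: B@(3,1) -> caps B=0 W=0
Move 2: W@(2,2) -> caps B=0 W=0
Move 3: B@(1,0) -> caps B=0 W=0
Move 4: W@(0,2) -> caps B=0 W=0
Move 5: B@(3,2) -> caps B=0 W=0
Move 6: W@(1,2) -> caps B=0 W=0
Move 7: B@(0,0) -> caps B=0 W=0
Move 8: W@(0,3) -> caps B=0 W=0
Move 9: B@(2,1) -> caps B=0 W=0
Move 10: W@(2,0) -> caps B=0 W=0
Move 11: B@(0,1) -> caps B=0 W=0
Move 12: W@(1,1) -> caps B=0 W=3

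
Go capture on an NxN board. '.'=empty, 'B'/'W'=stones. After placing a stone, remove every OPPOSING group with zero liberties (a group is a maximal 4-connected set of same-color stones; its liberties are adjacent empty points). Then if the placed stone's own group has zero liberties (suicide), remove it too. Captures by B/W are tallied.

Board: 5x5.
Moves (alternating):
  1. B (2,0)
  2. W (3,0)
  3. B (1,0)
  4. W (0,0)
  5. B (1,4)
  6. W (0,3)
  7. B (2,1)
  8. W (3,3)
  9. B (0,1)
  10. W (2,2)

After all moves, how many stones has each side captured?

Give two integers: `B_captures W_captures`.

Answer: 1 0

Derivation:
Move 1: B@(2,0) -> caps B=0 W=0
Move 2: W@(3,0) -> caps B=0 W=0
Move 3: B@(1,0) -> caps B=0 W=0
Move 4: W@(0,0) -> caps B=0 W=0
Move 5: B@(1,4) -> caps B=0 W=0
Move 6: W@(0,3) -> caps B=0 W=0
Move 7: B@(2,1) -> caps B=0 W=0
Move 8: W@(3,3) -> caps B=0 W=0
Move 9: B@(0,1) -> caps B=1 W=0
Move 10: W@(2,2) -> caps B=1 W=0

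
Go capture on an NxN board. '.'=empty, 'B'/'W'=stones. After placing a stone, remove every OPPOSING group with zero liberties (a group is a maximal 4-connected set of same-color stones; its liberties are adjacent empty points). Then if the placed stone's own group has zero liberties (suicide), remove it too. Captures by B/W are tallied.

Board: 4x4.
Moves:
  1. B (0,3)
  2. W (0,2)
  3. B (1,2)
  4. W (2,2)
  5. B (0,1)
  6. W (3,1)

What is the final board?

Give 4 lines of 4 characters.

Answer: .B.B
..B.
..W.
.W..

Derivation:
Move 1: B@(0,3) -> caps B=0 W=0
Move 2: W@(0,2) -> caps B=0 W=0
Move 3: B@(1,2) -> caps B=0 W=0
Move 4: W@(2,2) -> caps B=0 W=0
Move 5: B@(0,1) -> caps B=1 W=0
Move 6: W@(3,1) -> caps B=1 W=0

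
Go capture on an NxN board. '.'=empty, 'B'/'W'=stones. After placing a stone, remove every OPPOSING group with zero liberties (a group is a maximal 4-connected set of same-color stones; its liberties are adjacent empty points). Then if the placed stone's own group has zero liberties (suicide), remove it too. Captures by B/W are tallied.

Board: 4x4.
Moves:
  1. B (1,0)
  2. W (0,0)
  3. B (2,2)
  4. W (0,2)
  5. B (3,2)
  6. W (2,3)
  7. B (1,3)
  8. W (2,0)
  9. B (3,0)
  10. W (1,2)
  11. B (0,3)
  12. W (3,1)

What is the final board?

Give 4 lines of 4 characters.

Answer: W.W.
B.W.
W.BW
.WB.

Derivation:
Move 1: B@(1,0) -> caps B=0 W=0
Move 2: W@(0,0) -> caps B=0 W=0
Move 3: B@(2,2) -> caps B=0 W=0
Move 4: W@(0,2) -> caps B=0 W=0
Move 5: B@(3,2) -> caps B=0 W=0
Move 6: W@(2,3) -> caps B=0 W=0
Move 7: B@(1,3) -> caps B=0 W=0
Move 8: W@(2,0) -> caps B=0 W=0
Move 9: B@(3,0) -> caps B=0 W=0
Move 10: W@(1,2) -> caps B=0 W=0
Move 11: B@(0,3) -> caps B=0 W=0
Move 12: W@(3,1) -> caps B=0 W=1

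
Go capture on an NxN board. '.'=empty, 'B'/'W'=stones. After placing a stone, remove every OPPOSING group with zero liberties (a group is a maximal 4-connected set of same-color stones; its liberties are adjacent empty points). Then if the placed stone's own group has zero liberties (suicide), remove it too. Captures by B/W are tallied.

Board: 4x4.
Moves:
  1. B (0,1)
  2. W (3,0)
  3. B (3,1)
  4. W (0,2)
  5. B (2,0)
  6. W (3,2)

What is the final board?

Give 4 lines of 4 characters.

Answer: .BW.
....
B...
.BW.

Derivation:
Move 1: B@(0,1) -> caps B=0 W=0
Move 2: W@(3,0) -> caps B=0 W=0
Move 3: B@(3,1) -> caps B=0 W=0
Move 4: W@(0,2) -> caps B=0 W=0
Move 5: B@(2,0) -> caps B=1 W=0
Move 6: W@(3,2) -> caps B=1 W=0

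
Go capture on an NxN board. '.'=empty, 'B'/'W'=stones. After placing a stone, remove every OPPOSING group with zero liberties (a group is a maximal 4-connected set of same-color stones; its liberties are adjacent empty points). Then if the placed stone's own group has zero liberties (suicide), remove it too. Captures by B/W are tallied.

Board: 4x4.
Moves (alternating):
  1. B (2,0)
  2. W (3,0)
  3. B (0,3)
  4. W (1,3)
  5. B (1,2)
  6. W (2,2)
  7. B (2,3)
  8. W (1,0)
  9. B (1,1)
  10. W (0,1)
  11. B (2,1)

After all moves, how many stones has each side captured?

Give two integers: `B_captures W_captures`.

Move 1: B@(2,0) -> caps B=0 W=0
Move 2: W@(3,0) -> caps B=0 W=0
Move 3: B@(0,3) -> caps B=0 W=0
Move 4: W@(1,3) -> caps B=0 W=0
Move 5: B@(1,2) -> caps B=0 W=0
Move 6: W@(2,2) -> caps B=0 W=0
Move 7: B@(2,3) -> caps B=1 W=0
Move 8: W@(1,0) -> caps B=1 W=0
Move 9: B@(1,1) -> caps B=1 W=0
Move 10: W@(0,1) -> caps B=1 W=0
Move 11: B@(2,1) -> caps B=1 W=0

Answer: 1 0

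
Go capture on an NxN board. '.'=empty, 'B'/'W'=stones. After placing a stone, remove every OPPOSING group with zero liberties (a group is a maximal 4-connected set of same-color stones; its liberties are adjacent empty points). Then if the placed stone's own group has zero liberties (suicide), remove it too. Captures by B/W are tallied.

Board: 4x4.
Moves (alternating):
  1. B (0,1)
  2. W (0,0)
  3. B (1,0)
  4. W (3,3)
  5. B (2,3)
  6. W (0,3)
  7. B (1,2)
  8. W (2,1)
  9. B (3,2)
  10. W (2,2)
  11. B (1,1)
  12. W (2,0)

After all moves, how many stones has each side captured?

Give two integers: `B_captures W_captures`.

Answer: 2 0

Derivation:
Move 1: B@(0,1) -> caps B=0 W=0
Move 2: W@(0,0) -> caps B=0 W=0
Move 3: B@(1,0) -> caps B=1 W=0
Move 4: W@(3,3) -> caps B=1 W=0
Move 5: B@(2,3) -> caps B=1 W=0
Move 6: W@(0,3) -> caps B=1 W=0
Move 7: B@(1,2) -> caps B=1 W=0
Move 8: W@(2,1) -> caps B=1 W=0
Move 9: B@(3,2) -> caps B=2 W=0
Move 10: W@(2,2) -> caps B=2 W=0
Move 11: B@(1,1) -> caps B=2 W=0
Move 12: W@(2,0) -> caps B=2 W=0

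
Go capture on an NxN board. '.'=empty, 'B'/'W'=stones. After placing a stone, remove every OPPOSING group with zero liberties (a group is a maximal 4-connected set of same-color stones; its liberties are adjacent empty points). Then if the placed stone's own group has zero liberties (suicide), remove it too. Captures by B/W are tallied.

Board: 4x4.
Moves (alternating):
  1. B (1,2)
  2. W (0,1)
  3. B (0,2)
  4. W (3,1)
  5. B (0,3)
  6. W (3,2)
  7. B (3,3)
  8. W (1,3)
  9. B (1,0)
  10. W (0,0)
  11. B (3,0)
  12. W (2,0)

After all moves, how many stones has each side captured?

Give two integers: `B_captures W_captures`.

Answer: 0 1

Derivation:
Move 1: B@(1,2) -> caps B=0 W=0
Move 2: W@(0,1) -> caps B=0 W=0
Move 3: B@(0,2) -> caps B=0 W=0
Move 4: W@(3,1) -> caps B=0 W=0
Move 5: B@(0,3) -> caps B=0 W=0
Move 6: W@(3,2) -> caps B=0 W=0
Move 7: B@(3,3) -> caps B=0 W=0
Move 8: W@(1,3) -> caps B=0 W=0
Move 9: B@(1,0) -> caps B=0 W=0
Move 10: W@(0,0) -> caps B=0 W=0
Move 11: B@(3,0) -> caps B=0 W=0
Move 12: W@(2,0) -> caps B=0 W=1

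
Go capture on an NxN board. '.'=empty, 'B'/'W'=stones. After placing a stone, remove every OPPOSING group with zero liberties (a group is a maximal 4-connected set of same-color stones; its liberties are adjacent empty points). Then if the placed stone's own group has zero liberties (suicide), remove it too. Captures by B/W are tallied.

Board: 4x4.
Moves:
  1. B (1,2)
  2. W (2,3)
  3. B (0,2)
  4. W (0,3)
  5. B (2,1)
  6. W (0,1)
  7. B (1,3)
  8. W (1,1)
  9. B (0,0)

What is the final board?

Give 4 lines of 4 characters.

Move 1: B@(1,2) -> caps B=0 W=0
Move 2: W@(2,3) -> caps B=0 W=0
Move 3: B@(0,2) -> caps B=0 W=0
Move 4: W@(0,3) -> caps B=0 W=0
Move 5: B@(2,1) -> caps B=0 W=0
Move 6: W@(0,1) -> caps B=0 W=0
Move 7: B@(1,3) -> caps B=1 W=0
Move 8: W@(1,1) -> caps B=1 W=0
Move 9: B@(0,0) -> caps B=1 W=0

Answer: BWB.
.WBB
.B.W
....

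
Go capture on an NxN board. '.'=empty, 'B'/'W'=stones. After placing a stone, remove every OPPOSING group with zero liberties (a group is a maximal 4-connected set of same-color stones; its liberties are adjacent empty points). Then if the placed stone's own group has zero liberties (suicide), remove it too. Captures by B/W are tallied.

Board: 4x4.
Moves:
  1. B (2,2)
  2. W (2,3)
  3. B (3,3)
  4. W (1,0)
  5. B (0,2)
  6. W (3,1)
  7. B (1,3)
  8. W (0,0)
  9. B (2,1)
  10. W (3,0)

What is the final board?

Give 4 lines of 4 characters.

Answer: W.B.
W..B
.BB.
WW.B

Derivation:
Move 1: B@(2,2) -> caps B=0 W=0
Move 2: W@(2,3) -> caps B=0 W=0
Move 3: B@(3,3) -> caps B=0 W=0
Move 4: W@(1,0) -> caps B=0 W=0
Move 5: B@(0,2) -> caps B=0 W=0
Move 6: W@(3,1) -> caps B=0 W=0
Move 7: B@(1,3) -> caps B=1 W=0
Move 8: W@(0,0) -> caps B=1 W=0
Move 9: B@(2,1) -> caps B=1 W=0
Move 10: W@(3,0) -> caps B=1 W=0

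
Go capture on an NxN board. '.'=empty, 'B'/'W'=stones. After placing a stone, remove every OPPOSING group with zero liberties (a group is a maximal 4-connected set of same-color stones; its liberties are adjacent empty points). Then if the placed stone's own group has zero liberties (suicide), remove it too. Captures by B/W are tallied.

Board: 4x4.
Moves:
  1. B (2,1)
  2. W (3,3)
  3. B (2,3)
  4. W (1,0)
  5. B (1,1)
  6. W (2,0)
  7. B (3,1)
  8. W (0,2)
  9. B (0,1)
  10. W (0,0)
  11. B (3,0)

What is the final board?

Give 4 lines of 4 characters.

Move 1: B@(2,1) -> caps B=0 W=0
Move 2: W@(3,3) -> caps B=0 W=0
Move 3: B@(2,3) -> caps B=0 W=0
Move 4: W@(1,0) -> caps B=0 W=0
Move 5: B@(1,1) -> caps B=0 W=0
Move 6: W@(2,0) -> caps B=0 W=0
Move 7: B@(3,1) -> caps B=0 W=0
Move 8: W@(0,2) -> caps B=0 W=0
Move 9: B@(0,1) -> caps B=0 W=0
Move 10: W@(0,0) -> caps B=0 W=0
Move 11: B@(3,0) -> caps B=3 W=0

Answer: .BW.
.B..
.B.B
BB.W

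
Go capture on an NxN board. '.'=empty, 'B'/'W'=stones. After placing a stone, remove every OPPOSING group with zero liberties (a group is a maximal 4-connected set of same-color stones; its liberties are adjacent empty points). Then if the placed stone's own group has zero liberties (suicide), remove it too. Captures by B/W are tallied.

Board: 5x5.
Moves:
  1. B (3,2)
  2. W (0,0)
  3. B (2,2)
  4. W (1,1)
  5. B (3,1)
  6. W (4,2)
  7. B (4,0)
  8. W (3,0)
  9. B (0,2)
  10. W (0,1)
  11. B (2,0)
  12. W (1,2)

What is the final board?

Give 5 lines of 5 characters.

Answer: WWB..
.WW..
B.B..
.BB..
B.W..

Derivation:
Move 1: B@(3,2) -> caps B=0 W=0
Move 2: W@(0,0) -> caps B=0 W=0
Move 3: B@(2,2) -> caps B=0 W=0
Move 4: W@(1,1) -> caps B=0 W=0
Move 5: B@(3,1) -> caps B=0 W=0
Move 6: W@(4,2) -> caps B=0 W=0
Move 7: B@(4,0) -> caps B=0 W=0
Move 8: W@(3,0) -> caps B=0 W=0
Move 9: B@(0,2) -> caps B=0 W=0
Move 10: W@(0,1) -> caps B=0 W=0
Move 11: B@(2,0) -> caps B=1 W=0
Move 12: W@(1,2) -> caps B=1 W=0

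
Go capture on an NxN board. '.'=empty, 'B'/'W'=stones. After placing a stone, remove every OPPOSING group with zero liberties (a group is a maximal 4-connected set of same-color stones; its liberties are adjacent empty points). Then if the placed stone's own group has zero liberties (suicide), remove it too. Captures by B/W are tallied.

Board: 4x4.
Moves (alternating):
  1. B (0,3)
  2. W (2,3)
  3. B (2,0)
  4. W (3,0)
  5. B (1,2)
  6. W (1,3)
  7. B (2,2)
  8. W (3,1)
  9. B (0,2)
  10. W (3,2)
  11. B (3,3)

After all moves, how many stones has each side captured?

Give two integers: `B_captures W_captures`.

Move 1: B@(0,3) -> caps B=0 W=0
Move 2: W@(2,3) -> caps B=0 W=0
Move 3: B@(2,0) -> caps B=0 W=0
Move 4: W@(3,0) -> caps B=0 W=0
Move 5: B@(1,2) -> caps B=0 W=0
Move 6: W@(1,3) -> caps B=0 W=0
Move 7: B@(2,2) -> caps B=0 W=0
Move 8: W@(3,1) -> caps B=0 W=0
Move 9: B@(0,2) -> caps B=0 W=0
Move 10: W@(3,2) -> caps B=0 W=0
Move 11: B@(3,3) -> caps B=2 W=0

Answer: 2 0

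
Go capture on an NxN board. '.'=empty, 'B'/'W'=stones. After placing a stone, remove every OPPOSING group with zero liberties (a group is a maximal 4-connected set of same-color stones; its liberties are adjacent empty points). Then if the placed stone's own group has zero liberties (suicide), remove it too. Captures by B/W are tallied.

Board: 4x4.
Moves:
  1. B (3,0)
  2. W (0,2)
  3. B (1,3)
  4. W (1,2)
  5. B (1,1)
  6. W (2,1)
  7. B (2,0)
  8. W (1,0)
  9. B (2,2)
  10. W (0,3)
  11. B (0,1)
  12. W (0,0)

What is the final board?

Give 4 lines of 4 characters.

Answer: .B..
.B.B
BWB.
B...

Derivation:
Move 1: B@(3,0) -> caps B=0 W=0
Move 2: W@(0,2) -> caps B=0 W=0
Move 3: B@(1,3) -> caps B=0 W=0
Move 4: W@(1,2) -> caps B=0 W=0
Move 5: B@(1,1) -> caps B=0 W=0
Move 6: W@(2,1) -> caps B=0 W=0
Move 7: B@(2,0) -> caps B=0 W=0
Move 8: W@(1,0) -> caps B=0 W=0
Move 9: B@(2,2) -> caps B=0 W=0
Move 10: W@(0,3) -> caps B=0 W=0
Move 11: B@(0,1) -> caps B=3 W=0
Move 12: W@(0,0) -> caps B=3 W=0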